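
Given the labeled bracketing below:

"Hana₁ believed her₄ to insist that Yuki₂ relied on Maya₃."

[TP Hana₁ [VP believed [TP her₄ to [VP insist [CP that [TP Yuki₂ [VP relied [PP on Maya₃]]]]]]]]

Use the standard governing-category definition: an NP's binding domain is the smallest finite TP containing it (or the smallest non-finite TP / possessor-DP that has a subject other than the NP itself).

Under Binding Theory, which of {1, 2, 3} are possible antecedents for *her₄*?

*her* is a pronoun, so Principle B applies: it must be free in its binding domain.
Binding domain of *her₄*: the matrix TP, whose subject is Hana₁.
*Hana₁* c-commands the pronoun within its binding domain → coindexation would violate Principle B.
*Yuki₂*: the pronoun c-commands this R-expression → coindexation would violate Principle C on *Yuki₂*.
*Maya₃*: the pronoun c-commands this R-expression → coindexation would violate Principle C on *Maya₃*.

none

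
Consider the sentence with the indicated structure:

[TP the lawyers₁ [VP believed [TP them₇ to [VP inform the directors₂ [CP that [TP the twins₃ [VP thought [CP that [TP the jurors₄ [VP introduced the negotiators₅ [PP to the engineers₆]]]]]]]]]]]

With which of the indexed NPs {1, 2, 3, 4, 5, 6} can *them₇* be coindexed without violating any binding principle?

*them* is a pronoun, so Principle B applies: it must be free in its binding domain.
Binding domain of *them₇*: the matrix TP, whose subject is the lawyers₁.
*the lawyers₁* c-commands the pronoun within its binding domain → coindexation would violate Principle B.
*the directors₂*: the pronoun c-commands this R-expression → coindexation would violate Principle C on *the directors₂*.
*the twins₃*: the pronoun c-commands this R-expression → coindexation would violate Principle C on *the twins₃*.
*the jurors₄*: the pronoun c-commands this R-expression → coindexation would violate Principle C on *the jurors₄*.
*the negotiators₅*: the pronoun c-commands this R-expression → coindexation would violate Principle C on *the negotiators₅*.
*the engineers₆*: the pronoun c-commands this R-expression → coindexation would violate Principle C on *the engineers₆*.

none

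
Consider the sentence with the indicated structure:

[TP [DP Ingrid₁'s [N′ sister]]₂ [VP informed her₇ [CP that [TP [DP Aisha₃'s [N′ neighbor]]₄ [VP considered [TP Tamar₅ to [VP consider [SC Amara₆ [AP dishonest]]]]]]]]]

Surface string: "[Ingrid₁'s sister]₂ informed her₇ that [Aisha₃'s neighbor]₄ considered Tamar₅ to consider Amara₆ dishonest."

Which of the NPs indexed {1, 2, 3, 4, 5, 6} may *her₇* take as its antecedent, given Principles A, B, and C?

{1}

*her* is a pronoun, so Principle B applies: it must be free in its binding domain.
Binding domain of *her₇*: the matrix TP, whose subject is [Ingrid₁'s sister]₂.
*Ingrid₁* and the pronoun do not c-command one another → neither Principle B nor Principle C is at stake; coindexation permitted.
*[Ingrid₁'s sister]₂* c-commands the pronoun within its binding domain → coindexation would violate Principle B.
*Aisha₃*: the pronoun c-commands this R-expression → coindexation would violate Principle C on *Aisha₃*.
*[Aisha₃'s neighbor]₄*: the pronoun c-commands this R-expression → coindexation would violate Principle C on *[Aisha₃'s neighbor]₄*.
*Tamar₅*: the pronoun c-commands this R-expression → coindexation would violate Principle C on *Tamar₅*.
*Amara₆*: the pronoun c-commands this R-expression → coindexation would violate Principle C on *Amara₆*.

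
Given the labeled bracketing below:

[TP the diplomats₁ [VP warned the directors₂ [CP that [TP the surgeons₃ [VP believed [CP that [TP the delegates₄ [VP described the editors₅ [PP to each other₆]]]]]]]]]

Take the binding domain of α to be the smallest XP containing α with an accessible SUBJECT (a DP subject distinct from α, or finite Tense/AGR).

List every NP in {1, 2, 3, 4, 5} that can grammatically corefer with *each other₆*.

*each other* is an anaphor, so Principle A applies: it must be bound in its binding domain.
Binding domain of *each other₆*: the embedded TP, whose subject is the delegates₄.
*the diplomats₁* c-commands the anaphor but is outside its binding domain → cannot satisfy Principle A.
*the directors₂* c-commands the anaphor but is outside its binding domain → cannot satisfy Principle A.
*the surgeons₃* c-commands the anaphor but is outside its binding domain → cannot satisfy Principle A.
*the delegates₄* c-commands the anaphor within its binding domain → licit binder.
*the editors₅* c-commands the anaphor within its binding domain → licit binder.

{4, 5}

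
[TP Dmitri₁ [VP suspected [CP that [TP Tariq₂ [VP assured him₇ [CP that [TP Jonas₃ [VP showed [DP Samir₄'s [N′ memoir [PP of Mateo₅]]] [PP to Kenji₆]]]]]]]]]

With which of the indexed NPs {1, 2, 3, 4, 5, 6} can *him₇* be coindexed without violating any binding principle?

*him* is a pronoun, so Principle B applies: it must be free in its binding domain.
Binding domain of *him₇*: the embedded TP, whose subject is Tariq₂.
*Dmitri₁* c-commands the pronoun but from outside its binding domain, and is not c-commanded by it → coindexation permitted.
*Tariq₂* c-commands the pronoun within its binding domain → coindexation would violate Principle B.
*Jonas₃*: the pronoun c-commands this R-expression → coindexation would violate Principle C on *Jonas₃*.
*Samir₄*: the pronoun c-commands this R-expression → coindexation would violate Principle C on *Samir₄*.
*Mateo₅*: the pronoun c-commands this R-expression → coindexation would violate Principle C on *Mateo₅*.
*Kenji₆*: the pronoun c-commands this R-expression → coindexation would violate Principle C on *Kenji₆*.

{1}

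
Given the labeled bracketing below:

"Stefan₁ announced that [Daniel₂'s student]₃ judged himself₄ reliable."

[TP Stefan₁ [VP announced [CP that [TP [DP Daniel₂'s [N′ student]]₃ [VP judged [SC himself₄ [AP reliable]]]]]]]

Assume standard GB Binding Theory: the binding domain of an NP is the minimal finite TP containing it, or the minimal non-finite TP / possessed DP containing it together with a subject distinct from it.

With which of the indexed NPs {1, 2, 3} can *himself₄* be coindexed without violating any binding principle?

*himself* is an anaphor, so Principle A applies: it must be bound in its binding domain.
Binding domain of *himself₄*: the embedded TP, whose subject is [Daniel₂'s student]₃.
*Stefan₁* c-commands the anaphor but is outside its binding domain → cannot satisfy Principle A.
*Daniel₂* does not c-command the anaphor → cannot bind it.
*[Daniel₂'s student]₃* c-commands the anaphor within its binding domain → licit binder.

{3}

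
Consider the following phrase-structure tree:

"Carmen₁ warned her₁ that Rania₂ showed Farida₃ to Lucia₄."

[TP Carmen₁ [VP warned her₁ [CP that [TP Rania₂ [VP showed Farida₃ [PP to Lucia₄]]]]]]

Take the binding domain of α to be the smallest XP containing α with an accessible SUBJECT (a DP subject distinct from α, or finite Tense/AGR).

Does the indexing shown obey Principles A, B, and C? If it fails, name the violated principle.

Principle B

The two coindexed NPs are *Carmen₁* and *her₁*.
*her₁* is a pronoun. Its binding domain is the matrix TP, whose subject is Carmen₁.
*Carmen₁* c-commands it within that domain and carries the same index.
The pronoun is locally bound → Principle B violation.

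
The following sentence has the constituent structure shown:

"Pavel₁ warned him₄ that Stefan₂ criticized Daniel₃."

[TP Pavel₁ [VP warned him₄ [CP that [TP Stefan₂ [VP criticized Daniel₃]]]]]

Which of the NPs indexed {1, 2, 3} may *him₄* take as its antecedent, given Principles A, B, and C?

*him* is a pronoun, so Principle B applies: it must be free in its binding domain.
Binding domain of *him₄*: the matrix TP, whose subject is Pavel₁.
*Pavel₁* c-commands the pronoun within its binding domain → coindexation would violate Principle B.
*Stefan₂*: the pronoun c-commands this R-expression → coindexation would violate Principle C on *Stefan₂*.
*Daniel₃*: the pronoun c-commands this R-expression → coindexation would violate Principle C on *Daniel₃*.

none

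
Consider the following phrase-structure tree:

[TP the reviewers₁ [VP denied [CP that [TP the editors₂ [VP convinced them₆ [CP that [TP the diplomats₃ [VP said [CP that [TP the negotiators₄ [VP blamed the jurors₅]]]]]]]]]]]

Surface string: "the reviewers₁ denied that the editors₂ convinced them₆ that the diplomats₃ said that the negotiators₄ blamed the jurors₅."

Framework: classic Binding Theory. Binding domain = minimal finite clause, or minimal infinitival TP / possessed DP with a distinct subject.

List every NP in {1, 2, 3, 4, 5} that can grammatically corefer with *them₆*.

*them* is a pronoun, so Principle B applies: it must be free in its binding domain.
Binding domain of *them₆*: the embedded TP, whose subject is the editors₂.
*the reviewers₁* c-commands the pronoun but from outside its binding domain, and is not c-commanded by it → coindexation permitted.
*the editors₂* c-commands the pronoun within its binding domain → coindexation would violate Principle B.
*the diplomats₃*: the pronoun c-commands this R-expression → coindexation would violate Principle C on *the diplomats₃*.
*the negotiators₄*: the pronoun c-commands this R-expression → coindexation would violate Principle C on *the negotiators₄*.
*the jurors₅*: the pronoun c-commands this R-expression → coindexation would violate Principle C on *the jurors₅*.

{1}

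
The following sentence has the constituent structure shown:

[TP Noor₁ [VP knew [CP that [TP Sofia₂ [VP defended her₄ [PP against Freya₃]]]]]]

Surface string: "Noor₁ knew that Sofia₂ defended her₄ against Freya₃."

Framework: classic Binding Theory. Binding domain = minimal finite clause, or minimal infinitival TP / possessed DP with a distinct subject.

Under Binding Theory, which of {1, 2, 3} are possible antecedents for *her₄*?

{1}

*her* is a pronoun, so Principle B applies: it must be free in its binding domain.
Binding domain of *her₄*: the embedded TP, whose subject is Sofia₂.
*Noor₁* c-commands the pronoun but from outside its binding domain, and is not c-commanded by it → coindexation permitted.
*Sofia₂* c-commands the pronoun within its binding domain → coindexation would violate Principle B.
*Freya₃*: the pronoun c-commands this R-expression → coindexation would violate Principle C on *Freya₃*.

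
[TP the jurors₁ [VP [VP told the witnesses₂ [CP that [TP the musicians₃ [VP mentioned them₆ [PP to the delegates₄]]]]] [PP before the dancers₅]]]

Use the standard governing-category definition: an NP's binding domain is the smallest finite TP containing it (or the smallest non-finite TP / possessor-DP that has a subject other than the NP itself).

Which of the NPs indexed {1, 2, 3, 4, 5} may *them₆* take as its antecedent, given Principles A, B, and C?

*them* is a pronoun, so Principle B applies: it must be free in its binding domain.
Binding domain of *them₆*: the embedded TP, whose subject is the musicians₃.
*the jurors₁* c-commands the pronoun but from outside its binding domain, and is not c-commanded by it → coindexation permitted.
*the witnesses₂* c-commands the pronoun but from outside its binding domain, and is not c-commanded by it → coindexation permitted.
*the musicians₃* c-commands the pronoun within its binding domain → coindexation would violate Principle B.
*the delegates₄*: the pronoun c-commands this R-expression → coindexation would violate Principle C on *the delegates₄*.
*the dancers₅* and the pronoun do not c-command one another → neither Principle B nor Principle C is at stake; coindexation permitted.

{1, 2, 5}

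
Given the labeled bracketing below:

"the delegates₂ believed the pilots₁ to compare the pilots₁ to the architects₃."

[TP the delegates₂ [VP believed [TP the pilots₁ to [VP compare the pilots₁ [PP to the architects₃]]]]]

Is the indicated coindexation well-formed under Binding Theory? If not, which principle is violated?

Principle C

The two coindexed NPs are *the pilots₁* (the lower occurrence) and *the pilots₁* (the higher occurrence).
*the pilots₁* (the lower occurrence) is an R-expression. Principle C requires it to be free everywhere.
*the pilots₁* (the higher occurrence) c-commands it and carries the same index.
The R-expression is bound → Principle C violation.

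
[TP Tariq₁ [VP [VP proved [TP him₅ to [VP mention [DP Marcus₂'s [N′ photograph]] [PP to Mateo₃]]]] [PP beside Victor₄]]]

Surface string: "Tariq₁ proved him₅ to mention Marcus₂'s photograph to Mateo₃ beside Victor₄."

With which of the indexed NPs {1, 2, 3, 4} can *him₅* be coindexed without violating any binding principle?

{4}

*him* is a pronoun, so Principle B applies: it must be free in its binding domain.
Binding domain of *him₅*: the matrix TP, whose subject is Tariq₁.
*Tariq₁* c-commands the pronoun within its binding domain → coindexation would violate Principle B.
*Marcus₂*: the pronoun c-commands this R-expression → coindexation would violate Principle C on *Marcus₂*.
*Mateo₃*: the pronoun c-commands this R-expression → coindexation would violate Principle C on *Mateo₃*.
*Victor₄* and the pronoun do not c-command one another → neither Principle B nor Principle C is at stake; coindexation permitted.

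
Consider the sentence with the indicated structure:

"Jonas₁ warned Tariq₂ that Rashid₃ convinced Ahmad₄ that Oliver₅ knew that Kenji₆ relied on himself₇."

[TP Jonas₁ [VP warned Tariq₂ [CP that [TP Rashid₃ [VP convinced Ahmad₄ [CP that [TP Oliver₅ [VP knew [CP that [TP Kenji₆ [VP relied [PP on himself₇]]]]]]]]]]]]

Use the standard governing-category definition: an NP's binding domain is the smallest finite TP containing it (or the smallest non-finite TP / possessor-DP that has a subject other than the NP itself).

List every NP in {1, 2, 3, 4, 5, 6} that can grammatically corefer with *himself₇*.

*himself* is an anaphor, so Principle A applies: it must be bound in its binding domain.
Binding domain of *himself₇*: the embedded TP, whose subject is Kenji₆.
*Jonas₁* c-commands the anaphor but is outside its binding domain → cannot satisfy Principle A.
*Tariq₂* c-commands the anaphor but is outside its binding domain → cannot satisfy Principle A.
*Rashid₃* c-commands the anaphor but is outside its binding domain → cannot satisfy Principle A.
*Ahmad₄* c-commands the anaphor but is outside its binding domain → cannot satisfy Principle A.
*Oliver₅* c-commands the anaphor but is outside its binding domain → cannot satisfy Principle A.
*Kenji₆* c-commands the anaphor within its binding domain → licit binder.

{6}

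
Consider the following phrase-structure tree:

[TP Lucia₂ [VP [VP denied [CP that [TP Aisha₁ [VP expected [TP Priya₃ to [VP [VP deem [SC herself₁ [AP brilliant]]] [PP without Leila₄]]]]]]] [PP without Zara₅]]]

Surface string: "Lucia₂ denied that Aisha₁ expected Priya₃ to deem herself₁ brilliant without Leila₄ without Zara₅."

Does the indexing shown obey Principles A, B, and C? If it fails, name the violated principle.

The two coindexed NPs are *Aisha₁* and *herself₁*.
*herself₁* is an anaphor. Principle A requires it to be bound within its binding domain — the embedded TP, whose subject is Priya₃.
Within that domain it is c-commanded by *Priya₃*, which does not share its index.
*Aisha₁* does c-command the anaphor, but from outside its binding domain.
The anaphor is unbound in its domain → Principle A violation.

Principle A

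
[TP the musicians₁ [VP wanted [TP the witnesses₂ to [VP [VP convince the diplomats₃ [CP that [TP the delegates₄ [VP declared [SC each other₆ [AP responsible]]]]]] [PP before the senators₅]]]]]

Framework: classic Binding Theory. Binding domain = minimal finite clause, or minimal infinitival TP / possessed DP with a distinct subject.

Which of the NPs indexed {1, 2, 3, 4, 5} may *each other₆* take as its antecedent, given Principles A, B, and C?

{4}

*each other* is an anaphor, so Principle A applies: it must be bound in its binding domain.
Binding domain of *each other₆*: the embedded TP, whose subject is the delegates₄.
*the musicians₁* c-commands the anaphor but is outside its binding domain → cannot satisfy Principle A.
*the witnesses₂* c-commands the anaphor but is outside its binding domain → cannot satisfy Principle A.
*the diplomats₃* c-commands the anaphor but is outside its binding domain → cannot satisfy Principle A.
*the delegates₄* c-commands the anaphor within its binding domain → licit binder.
*the senators₅* does not c-command the anaphor → cannot bind it.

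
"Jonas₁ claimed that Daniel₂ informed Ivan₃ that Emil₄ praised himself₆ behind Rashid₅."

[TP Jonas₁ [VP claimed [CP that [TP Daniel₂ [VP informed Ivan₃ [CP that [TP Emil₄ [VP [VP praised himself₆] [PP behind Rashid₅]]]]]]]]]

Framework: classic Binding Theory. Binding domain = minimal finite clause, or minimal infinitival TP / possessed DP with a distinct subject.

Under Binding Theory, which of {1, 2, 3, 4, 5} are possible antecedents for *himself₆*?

*himself* is an anaphor, so Principle A applies: it must be bound in its binding domain.
Binding domain of *himself₆*: the embedded TP, whose subject is Emil₄.
*Jonas₁* c-commands the anaphor but is outside its binding domain → cannot satisfy Principle A.
*Daniel₂* c-commands the anaphor but is outside its binding domain → cannot satisfy Principle A.
*Ivan₃* c-commands the anaphor but is outside its binding domain → cannot satisfy Principle A.
*Emil₄* c-commands the anaphor within its binding domain → licit binder.
*Rashid₅* does not c-command the anaphor → cannot bind it.

{4}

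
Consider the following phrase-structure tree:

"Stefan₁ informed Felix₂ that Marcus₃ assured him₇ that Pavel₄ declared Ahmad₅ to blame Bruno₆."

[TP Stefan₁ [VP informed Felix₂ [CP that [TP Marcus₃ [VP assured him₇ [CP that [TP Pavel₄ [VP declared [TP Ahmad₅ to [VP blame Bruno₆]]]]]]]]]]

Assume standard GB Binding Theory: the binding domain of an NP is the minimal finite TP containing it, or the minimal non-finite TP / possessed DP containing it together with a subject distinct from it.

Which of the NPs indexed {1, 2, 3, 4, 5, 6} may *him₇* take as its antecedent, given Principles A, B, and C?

{1, 2}

*him* is a pronoun, so Principle B applies: it must be free in its binding domain.
Binding domain of *him₇*: the embedded TP, whose subject is Marcus₃.
*Stefan₁* c-commands the pronoun but from outside its binding domain, and is not c-commanded by it → coindexation permitted.
*Felix₂* c-commands the pronoun but from outside its binding domain, and is not c-commanded by it → coindexation permitted.
*Marcus₃* c-commands the pronoun within its binding domain → coindexation would violate Principle B.
*Pavel₄*: the pronoun c-commands this R-expression → coindexation would violate Principle C on *Pavel₄*.
*Ahmad₅*: the pronoun c-commands this R-expression → coindexation would violate Principle C on *Ahmad₅*.
*Bruno₆*: the pronoun c-commands this R-expression → coindexation would violate Principle C on *Bruno₆*.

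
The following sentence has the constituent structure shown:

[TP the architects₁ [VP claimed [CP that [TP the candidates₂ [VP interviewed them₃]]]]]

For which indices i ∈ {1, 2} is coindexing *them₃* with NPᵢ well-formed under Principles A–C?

{1}

*them* is a pronoun, so Principle B applies: it must be free in its binding domain.
Binding domain of *them₃*: the embedded TP, whose subject is the candidates₂.
*the architects₁* c-commands the pronoun but from outside its binding domain, and is not c-commanded by it → coindexation permitted.
*the candidates₂* c-commands the pronoun within its binding domain → coindexation would violate Principle B.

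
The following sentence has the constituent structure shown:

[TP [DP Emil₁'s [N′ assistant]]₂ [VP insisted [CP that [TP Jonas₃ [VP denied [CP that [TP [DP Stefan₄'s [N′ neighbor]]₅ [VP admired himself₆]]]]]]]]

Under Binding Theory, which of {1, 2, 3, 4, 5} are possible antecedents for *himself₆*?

{5}

*himself* is an anaphor, so Principle A applies: it must be bound in its binding domain.
Binding domain of *himself₆*: the embedded TP, whose subject is [Stefan₄'s neighbor]₅.
*Emil₁* does not c-command the anaphor → cannot bind it.
*[Emil₁'s assistant]₂* c-commands the anaphor but is outside its binding domain → cannot satisfy Principle A.
*Jonas₃* c-commands the anaphor but is outside its binding domain → cannot satisfy Principle A.
*Stefan₄* does not c-command the anaphor → cannot bind it.
*[Stefan₄'s neighbor]₅* c-commands the anaphor within its binding domain → licit binder.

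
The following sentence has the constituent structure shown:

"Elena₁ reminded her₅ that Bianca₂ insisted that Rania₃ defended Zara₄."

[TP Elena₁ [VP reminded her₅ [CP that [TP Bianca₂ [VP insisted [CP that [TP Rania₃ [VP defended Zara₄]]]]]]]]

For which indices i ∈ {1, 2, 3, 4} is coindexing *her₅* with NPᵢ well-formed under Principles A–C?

*her* is a pronoun, so Principle B applies: it must be free in its binding domain.
Binding domain of *her₅*: the matrix TP, whose subject is Elena₁.
*Elena₁* c-commands the pronoun within its binding domain → coindexation would violate Principle B.
*Bianca₂*: the pronoun c-commands this R-expression → coindexation would violate Principle C on *Bianca₂*.
*Rania₃*: the pronoun c-commands this R-expression → coindexation would violate Principle C on *Rania₃*.
*Zara₄*: the pronoun c-commands this R-expression → coindexation would violate Principle C on *Zara₄*.

none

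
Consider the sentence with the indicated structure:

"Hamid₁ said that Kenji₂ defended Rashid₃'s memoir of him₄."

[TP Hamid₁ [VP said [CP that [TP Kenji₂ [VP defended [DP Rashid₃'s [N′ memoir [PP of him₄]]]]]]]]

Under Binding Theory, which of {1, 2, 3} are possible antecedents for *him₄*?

*him* is a pronoun, so Principle B applies: it must be free in its binding domain.
Binding domain of *him₄*: the possessed DP, whose subject is Rashid₃.
*Hamid₁* c-commands the pronoun but from outside its binding domain, and is not c-commanded by it → coindexation permitted.
*Kenji₂* c-commands the pronoun but from outside its binding domain, and is not c-commanded by it → coindexation permitted.
*Rashid₃* c-commands the pronoun within its binding domain → coindexation would violate Principle B.

{1, 2}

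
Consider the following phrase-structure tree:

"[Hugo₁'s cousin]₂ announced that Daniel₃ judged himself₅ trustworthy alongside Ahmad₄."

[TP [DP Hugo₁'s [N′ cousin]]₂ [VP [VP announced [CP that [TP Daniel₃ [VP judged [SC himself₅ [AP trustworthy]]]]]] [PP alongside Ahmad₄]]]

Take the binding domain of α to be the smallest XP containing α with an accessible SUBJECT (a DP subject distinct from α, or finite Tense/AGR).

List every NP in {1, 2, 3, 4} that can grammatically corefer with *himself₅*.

*himself* is an anaphor, so Principle A applies: it must be bound in its binding domain.
Binding domain of *himself₅*: the embedded TP, whose subject is Daniel₃.
*Hugo₁* does not c-command the anaphor → cannot bind it.
*[Hugo₁'s cousin]₂* c-commands the anaphor but is outside its binding domain → cannot satisfy Principle A.
*Daniel₃* c-commands the anaphor within its binding domain → licit binder.
*Ahmad₄* does not c-command the anaphor → cannot bind it.

{3}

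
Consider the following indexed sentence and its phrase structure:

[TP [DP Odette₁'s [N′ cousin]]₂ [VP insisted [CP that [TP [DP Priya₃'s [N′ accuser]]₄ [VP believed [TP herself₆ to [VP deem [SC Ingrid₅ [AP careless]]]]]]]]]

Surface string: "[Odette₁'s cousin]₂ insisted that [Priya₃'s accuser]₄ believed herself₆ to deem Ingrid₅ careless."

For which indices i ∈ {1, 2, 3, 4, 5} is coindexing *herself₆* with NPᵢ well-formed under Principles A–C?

*herself* is an anaphor, so Principle A applies: it must be bound in its binding domain.
Binding domain of *herself₆*: the embedded TP, whose subject is [Priya₃'s accuser]₄.
*Odette₁* does not c-command the anaphor → cannot bind it.
*[Odette₁'s cousin]₂* c-commands the anaphor but is outside its binding domain → cannot satisfy Principle A.
*Priya₃* does not c-command the anaphor → cannot bind it.
*[Priya₃'s accuser]₄* c-commands the anaphor within its binding domain → licit binder.
*Ingrid₅* does not c-command the anaphor → cannot bind it.

{4}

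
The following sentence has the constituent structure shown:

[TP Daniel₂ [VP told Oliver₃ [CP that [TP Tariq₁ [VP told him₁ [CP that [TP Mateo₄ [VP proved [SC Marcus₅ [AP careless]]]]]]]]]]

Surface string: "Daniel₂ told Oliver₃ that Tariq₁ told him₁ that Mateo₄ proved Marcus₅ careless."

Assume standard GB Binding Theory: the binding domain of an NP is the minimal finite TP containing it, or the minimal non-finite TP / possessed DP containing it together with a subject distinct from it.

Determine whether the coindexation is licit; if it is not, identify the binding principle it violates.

Principle B

The two coindexed NPs are *Tariq₁* and *him₁*.
*him₁* is a pronoun. Its binding domain is the embedded TP, whose subject is Tariq₁.
*Tariq₁* c-commands it within that domain and carries the same index.
The pronoun is locally bound → Principle B violation.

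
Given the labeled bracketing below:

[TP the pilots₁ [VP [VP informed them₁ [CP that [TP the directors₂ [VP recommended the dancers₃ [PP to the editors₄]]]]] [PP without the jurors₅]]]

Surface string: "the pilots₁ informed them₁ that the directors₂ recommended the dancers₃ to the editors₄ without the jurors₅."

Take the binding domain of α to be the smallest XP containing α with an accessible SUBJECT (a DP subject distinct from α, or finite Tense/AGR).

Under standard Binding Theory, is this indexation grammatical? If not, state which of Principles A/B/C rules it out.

Principle B

The two coindexed NPs are *the pilots₁* and *them₁*.
*them₁* is a pronoun. Its binding domain is the matrix TP, whose subject is the pilots₁.
*the pilots₁* c-commands it within that domain and carries the same index.
The pronoun is locally bound → Principle B violation.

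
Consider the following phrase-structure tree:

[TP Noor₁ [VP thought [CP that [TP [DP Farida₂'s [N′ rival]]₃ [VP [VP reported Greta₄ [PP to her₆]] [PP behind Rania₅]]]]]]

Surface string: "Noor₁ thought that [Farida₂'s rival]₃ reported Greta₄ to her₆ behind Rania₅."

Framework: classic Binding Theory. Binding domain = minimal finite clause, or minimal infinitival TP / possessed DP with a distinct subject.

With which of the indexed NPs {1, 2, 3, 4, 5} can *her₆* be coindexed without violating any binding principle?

*her* is a pronoun, so Principle B applies: it must be free in its binding domain.
Binding domain of *her₆*: the embedded TP, whose subject is [Farida₂'s rival]₃.
*Noor₁* c-commands the pronoun but from outside its binding domain, and is not c-commanded by it → coindexation permitted.
*Farida₂* and the pronoun do not c-command one another → neither Principle B nor Principle C is at stake; coindexation permitted.
*[Farida₂'s rival]₃* c-commands the pronoun within its binding domain → coindexation would violate Principle B.
*Greta₄* c-commands the pronoun within its binding domain → coindexation would violate Principle B.
*Rania₅* and the pronoun do not c-command one another → neither Principle B nor Principle C is at stake; coindexation permitted.

{1, 2, 5}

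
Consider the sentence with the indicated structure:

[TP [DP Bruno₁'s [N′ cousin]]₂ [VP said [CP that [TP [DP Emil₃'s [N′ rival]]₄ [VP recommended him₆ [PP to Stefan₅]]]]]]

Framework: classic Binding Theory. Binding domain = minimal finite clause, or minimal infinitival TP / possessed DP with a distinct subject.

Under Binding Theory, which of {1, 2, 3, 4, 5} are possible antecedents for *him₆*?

{1, 2, 3}

*him* is a pronoun, so Principle B applies: it must be free in its binding domain.
Binding domain of *him₆*: the embedded TP, whose subject is [Emil₃'s rival]₄.
*Bruno₁* and the pronoun do not c-command one another → neither Principle B nor Principle C is at stake; coindexation permitted.
*[Bruno₁'s cousin]₂* c-commands the pronoun but from outside its binding domain, and is not c-commanded by it → coindexation permitted.
*Emil₃* and the pronoun do not c-command one another → neither Principle B nor Principle C is at stake; coindexation permitted.
*[Emil₃'s rival]₄* c-commands the pronoun within its binding domain → coindexation would violate Principle B.
*Stefan₅*: the pronoun c-commands this R-expression → coindexation would violate Principle C on *Stefan₅*.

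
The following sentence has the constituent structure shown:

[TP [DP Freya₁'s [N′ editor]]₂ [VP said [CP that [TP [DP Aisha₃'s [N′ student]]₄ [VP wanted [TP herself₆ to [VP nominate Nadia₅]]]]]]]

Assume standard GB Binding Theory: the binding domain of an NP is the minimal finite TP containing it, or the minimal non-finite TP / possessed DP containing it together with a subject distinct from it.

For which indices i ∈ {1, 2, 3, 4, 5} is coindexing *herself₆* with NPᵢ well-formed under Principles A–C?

{4}

*herself* is an anaphor, so Principle A applies: it must be bound in its binding domain.
Binding domain of *herself₆*: the embedded TP, whose subject is [Aisha₃'s student]₄.
*Freya₁* does not c-command the anaphor → cannot bind it.
*[Freya₁'s editor]₂* c-commands the anaphor but is outside its binding domain → cannot satisfy Principle A.
*Aisha₃* does not c-command the anaphor → cannot bind it.
*[Aisha₃'s student]₄* c-commands the anaphor within its binding domain → licit binder.
*Nadia₅* does not c-command the anaphor → cannot bind it.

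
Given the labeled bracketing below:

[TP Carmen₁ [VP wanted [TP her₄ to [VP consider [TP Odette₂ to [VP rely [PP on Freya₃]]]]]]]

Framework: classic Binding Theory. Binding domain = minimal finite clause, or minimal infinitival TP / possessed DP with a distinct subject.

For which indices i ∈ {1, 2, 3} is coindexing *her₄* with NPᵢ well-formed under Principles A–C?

*her* is a pronoun, so Principle B applies: it must be free in its binding domain.
Binding domain of *her₄*: the matrix TP, whose subject is Carmen₁.
*Carmen₁* c-commands the pronoun within its binding domain → coindexation would violate Principle B.
*Odette₂*: the pronoun c-commands this R-expression → coindexation would violate Principle C on *Odette₂*.
*Freya₃*: the pronoun c-commands this R-expression → coindexation would violate Principle C on *Freya₃*.

none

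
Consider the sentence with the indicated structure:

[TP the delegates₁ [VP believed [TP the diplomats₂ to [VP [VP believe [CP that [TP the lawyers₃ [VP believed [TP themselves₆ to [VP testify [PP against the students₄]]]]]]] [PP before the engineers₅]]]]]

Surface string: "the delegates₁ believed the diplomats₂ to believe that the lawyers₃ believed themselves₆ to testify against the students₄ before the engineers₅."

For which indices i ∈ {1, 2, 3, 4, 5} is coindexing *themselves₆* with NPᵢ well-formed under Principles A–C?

*themselves* is an anaphor, so Principle A applies: it must be bound in its binding domain.
Binding domain of *themselves₆*: the embedded TP, whose subject is the lawyers₃.
*the delegates₁* c-commands the anaphor but is outside its binding domain → cannot satisfy Principle A.
*the diplomats₂* c-commands the anaphor but is outside its binding domain → cannot satisfy Principle A.
*the lawyers₃* c-commands the anaphor within its binding domain → licit binder.
*the students₄* does not c-command the anaphor → cannot bind it.
*the engineers₅* does not c-command the anaphor → cannot bind it.

{3}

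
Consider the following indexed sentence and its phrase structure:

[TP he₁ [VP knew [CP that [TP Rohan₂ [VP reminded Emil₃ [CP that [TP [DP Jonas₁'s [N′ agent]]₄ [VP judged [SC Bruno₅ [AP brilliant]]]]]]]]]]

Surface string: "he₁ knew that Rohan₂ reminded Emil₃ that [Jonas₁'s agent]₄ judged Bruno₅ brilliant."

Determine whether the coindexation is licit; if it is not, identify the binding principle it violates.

Principle C

The two coindexed NPs are *he₁* and *Jonas₁*.
*Jonas₁* is an R-expression. Principle C requires it to be free everywhere.
*he₁* c-commands it and carries the same index.
The R-expression is bound → Principle C violation.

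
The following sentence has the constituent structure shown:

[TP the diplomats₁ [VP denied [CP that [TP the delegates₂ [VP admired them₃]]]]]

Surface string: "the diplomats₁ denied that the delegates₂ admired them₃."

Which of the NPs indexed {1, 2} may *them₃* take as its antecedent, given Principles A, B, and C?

*them* is a pronoun, so Principle B applies: it must be free in its binding domain.
Binding domain of *them₃*: the embedded TP, whose subject is the delegates₂.
*the diplomats₁* c-commands the pronoun but from outside its binding domain, and is not c-commanded by it → coindexation permitted.
*the delegates₂* c-commands the pronoun within its binding domain → coindexation would violate Principle B.

{1}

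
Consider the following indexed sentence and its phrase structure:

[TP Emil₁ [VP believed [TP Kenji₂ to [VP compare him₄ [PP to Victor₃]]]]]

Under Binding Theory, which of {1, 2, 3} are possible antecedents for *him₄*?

*him* is a pronoun, so Principle B applies: it must be free in its binding domain.
Binding domain of *him₄*: the embedded TP, whose subject is Kenji₂.
*Emil₁* c-commands the pronoun but from outside its binding domain, and is not c-commanded by it → coindexation permitted.
*Kenji₂* c-commands the pronoun within its binding domain → coindexation would violate Principle B.
*Victor₃*: the pronoun c-commands this R-expression → coindexation would violate Principle C on *Victor₃*.

{1}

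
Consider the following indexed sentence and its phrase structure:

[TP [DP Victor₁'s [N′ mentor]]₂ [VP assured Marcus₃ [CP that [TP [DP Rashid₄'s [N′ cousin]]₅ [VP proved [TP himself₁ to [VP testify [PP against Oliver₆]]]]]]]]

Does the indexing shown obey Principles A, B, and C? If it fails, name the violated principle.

The two coindexed NPs are *Victor₁* and *himself₁*.
*himself₁* is an anaphor. Principle A requires it to be bound within its binding domain — the embedded TP, whose subject is [Rashid₄'s cousin]₅.
Within that domain it is c-commanded by *[Rashid₄'s cousin]₅*, which does not share its index.
*Victor₁* does not c-command the anaphor at all.
The anaphor is unbound in its domain → Principle A violation.

Principle A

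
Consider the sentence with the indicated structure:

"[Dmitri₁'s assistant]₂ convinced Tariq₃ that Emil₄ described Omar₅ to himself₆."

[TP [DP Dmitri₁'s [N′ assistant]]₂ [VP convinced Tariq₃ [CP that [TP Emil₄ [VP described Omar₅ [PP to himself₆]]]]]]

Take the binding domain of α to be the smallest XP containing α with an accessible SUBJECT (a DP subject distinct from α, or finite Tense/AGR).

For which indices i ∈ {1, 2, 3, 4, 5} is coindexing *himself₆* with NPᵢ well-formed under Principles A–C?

*himself* is an anaphor, so Principle A applies: it must be bound in its binding domain.
Binding domain of *himself₆*: the embedded TP, whose subject is Emil₄.
*Dmitri₁* does not c-command the anaphor → cannot bind it.
*[Dmitri₁'s assistant]₂* c-commands the anaphor but is outside its binding domain → cannot satisfy Principle A.
*Tariq₃* c-commands the anaphor but is outside its binding domain → cannot satisfy Principle A.
*Emil₄* c-commands the anaphor within its binding domain → licit binder.
*Omar₅* c-commands the anaphor within its binding domain → licit binder.

{4, 5}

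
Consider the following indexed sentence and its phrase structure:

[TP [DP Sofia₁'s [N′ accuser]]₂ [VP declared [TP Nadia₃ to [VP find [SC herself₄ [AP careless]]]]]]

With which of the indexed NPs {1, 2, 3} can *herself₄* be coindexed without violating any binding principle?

{3}

*herself* is an anaphor, so Principle A applies: it must be bound in its binding domain.
Binding domain of *herself₄*: the embedded TP, whose subject is Nadia₃.
*Sofia₁* does not c-command the anaphor → cannot bind it.
*[Sofia₁'s accuser]₂* c-commands the anaphor but is outside its binding domain → cannot satisfy Principle A.
*Nadia₃* c-commands the anaphor within its binding domain → licit binder.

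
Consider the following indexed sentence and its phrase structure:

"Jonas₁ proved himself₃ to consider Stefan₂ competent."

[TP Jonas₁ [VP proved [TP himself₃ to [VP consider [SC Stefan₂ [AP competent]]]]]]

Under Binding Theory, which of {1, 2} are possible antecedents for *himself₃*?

{1}

*himself* is an anaphor, so Principle A applies: it must be bound in its binding domain.
Binding domain of *himself₃*: the matrix TP, whose subject is Jonas₁.
*Jonas₁* c-commands the anaphor within its binding domain → licit binder.
*Stefan₂* does not c-command the anaphor → cannot bind it.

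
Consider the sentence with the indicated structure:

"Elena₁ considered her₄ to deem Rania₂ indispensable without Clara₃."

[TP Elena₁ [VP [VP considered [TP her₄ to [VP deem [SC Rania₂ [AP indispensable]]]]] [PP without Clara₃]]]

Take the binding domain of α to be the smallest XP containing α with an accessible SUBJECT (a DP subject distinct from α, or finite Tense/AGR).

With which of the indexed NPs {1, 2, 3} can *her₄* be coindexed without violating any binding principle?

*her* is a pronoun, so Principle B applies: it must be free in its binding domain.
Binding domain of *her₄*: the matrix TP, whose subject is Elena₁.
*Elena₁* c-commands the pronoun within its binding domain → coindexation would violate Principle B.
*Rania₂*: the pronoun c-commands this R-expression → coindexation would violate Principle C on *Rania₂*.
*Clara₃* and the pronoun do not c-command one another → neither Principle B nor Principle C is at stake; coindexation permitted.

{3}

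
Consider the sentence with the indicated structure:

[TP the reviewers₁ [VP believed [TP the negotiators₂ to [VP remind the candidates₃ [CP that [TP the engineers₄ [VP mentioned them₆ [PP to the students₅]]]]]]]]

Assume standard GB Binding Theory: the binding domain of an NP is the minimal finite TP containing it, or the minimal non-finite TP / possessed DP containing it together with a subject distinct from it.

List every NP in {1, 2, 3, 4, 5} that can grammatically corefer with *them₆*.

*them* is a pronoun, so Principle B applies: it must be free in its binding domain.
Binding domain of *them₆*: the embedded TP, whose subject is the engineers₄.
*the reviewers₁* c-commands the pronoun but from outside its binding domain, and is not c-commanded by it → coindexation permitted.
*the negotiators₂* c-commands the pronoun but from outside its binding domain, and is not c-commanded by it → coindexation permitted.
*the candidates₃* c-commands the pronoun but from outside its binding domain, and is not c-commanded by it → coindexation permitted.
*the engineers₄* c-commands the pronoun within its binding domain → coindexation would violate Principle B.
*the students₅*: the pronoun c-commands this R-expression → coindexation would violate Principle C on *the students₅*.

{1, 2, 3}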